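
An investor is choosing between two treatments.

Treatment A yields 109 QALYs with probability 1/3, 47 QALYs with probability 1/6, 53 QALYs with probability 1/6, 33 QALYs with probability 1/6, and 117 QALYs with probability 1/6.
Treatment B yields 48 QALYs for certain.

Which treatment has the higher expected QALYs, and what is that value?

Treatment A (78 QALYs)

Treatment A = 1/3 × 109 + 1/6 × 47 + 1/6 × 53 + 1/6 × 33 + 1/6 × 117 = 36.3333 + 7.8333 + 8.8333 + 5.5 + 19.5 = 78
Treatment B: 48 (certain)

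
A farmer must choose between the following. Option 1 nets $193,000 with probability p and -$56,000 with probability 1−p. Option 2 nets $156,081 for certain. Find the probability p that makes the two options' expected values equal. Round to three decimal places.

p·193000 + (1−p)·(-56000) = 156081
249000p − 56000 = 156081
p = (156081 + 56000) / 249000

p = 0.852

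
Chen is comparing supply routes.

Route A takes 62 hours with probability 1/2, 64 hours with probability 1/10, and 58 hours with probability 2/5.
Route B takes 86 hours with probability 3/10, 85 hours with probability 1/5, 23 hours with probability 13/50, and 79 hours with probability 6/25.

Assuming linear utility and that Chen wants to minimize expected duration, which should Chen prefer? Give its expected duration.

Route A = 1/2 × 62 + 1/10 × 64 + 2/5 × 58 = 31 + 6.4 + 23.2 = 60.6
Route B = 3/10 × 86 + 1/5 × 85 + 13/50 × 23 + 6/25 × 79 = 25.8 + 17 + 5.98 + 18.96 = 67.74

Route A (60.6 hours)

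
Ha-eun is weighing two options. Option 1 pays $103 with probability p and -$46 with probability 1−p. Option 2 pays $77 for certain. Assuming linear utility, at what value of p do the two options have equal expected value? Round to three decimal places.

p·103 + (1−p)·(-46) = 77
149p − 46 = 77
p = (77 + 46) / 149

p = 0.826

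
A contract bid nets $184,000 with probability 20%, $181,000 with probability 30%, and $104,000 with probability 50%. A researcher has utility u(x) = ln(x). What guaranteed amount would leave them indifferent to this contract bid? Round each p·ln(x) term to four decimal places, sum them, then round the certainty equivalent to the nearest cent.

E[u] = 0.2·ln(184000) + 0.3·ln(181000) + 0.5·ln(104000) = 2.4245 + 3.6319 + 5.7761 = 11.8325
CE = e^11.8325 ≈ 137654.20

$137,654.20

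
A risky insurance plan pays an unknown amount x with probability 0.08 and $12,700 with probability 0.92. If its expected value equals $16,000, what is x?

x = $53,950

0.08·x + 0.92·12700 = 16000
0.08·x = 16000 − 11684 = 4316
x = 4316 / 0.08 = 53950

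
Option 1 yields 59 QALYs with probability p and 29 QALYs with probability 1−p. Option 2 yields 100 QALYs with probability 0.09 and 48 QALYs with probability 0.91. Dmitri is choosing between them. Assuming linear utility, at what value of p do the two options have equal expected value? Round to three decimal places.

p = 0.789

EV(Option 2) = 0.09 × 100 + 0.91 × 48 = 9 + 43.68 = 52.68
p·59 + (1−p)·29 = 52.68
30p + 29 = 52.68
p = (52.68 − 29) / 30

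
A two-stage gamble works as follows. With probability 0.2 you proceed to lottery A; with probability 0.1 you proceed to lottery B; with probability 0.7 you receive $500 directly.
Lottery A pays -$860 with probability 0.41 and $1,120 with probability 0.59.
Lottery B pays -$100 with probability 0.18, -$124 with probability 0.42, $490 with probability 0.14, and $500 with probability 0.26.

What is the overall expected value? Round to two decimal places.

$424.49

EV(A) = 0.41 × (-860) + 0.59 × 1120 = -352.6 + 660.8 = 308.2
EV(B) = 0.18 × (-100) + 0.42 × (-124) + 0.14 × 490 + 0.26 × 500 = -18 − 52.08 + 68.6 + 130 = 128.52
Branch C: 500 (certain)
Overall = 0.2 × 308.2 + 0.1 × 128.52 + 0.7 × 500 = 61.64 + 12.852 + 350 = 424.492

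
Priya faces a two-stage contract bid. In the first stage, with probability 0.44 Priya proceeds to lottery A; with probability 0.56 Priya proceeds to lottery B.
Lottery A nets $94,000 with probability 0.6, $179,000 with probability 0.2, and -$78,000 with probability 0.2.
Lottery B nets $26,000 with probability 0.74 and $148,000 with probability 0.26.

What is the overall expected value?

EV(A) = 0.6 × 94000 + 0.2 × 179000 + 0.2 × (-78000) = 56400 + 35800 − 15600 = 76600
EV(B) = 0.74 × 26000 + 0.26 × 148000 = 19240 + 38480 = 57720
Overall = 0.44 × 76600 + 0.56 × 57720 = 33704 + 32323.2 = 66027.2

$66,027.20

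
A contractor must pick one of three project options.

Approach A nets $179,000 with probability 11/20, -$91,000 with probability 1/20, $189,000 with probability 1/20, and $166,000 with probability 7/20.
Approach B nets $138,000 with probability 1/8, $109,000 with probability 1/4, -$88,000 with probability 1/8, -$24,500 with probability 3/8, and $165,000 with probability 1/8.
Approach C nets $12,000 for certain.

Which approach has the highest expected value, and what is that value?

Approach A = 11/20 × 179000 + 1/20 × (-91000) + 1/20 × 189000 + 7/20 × 166000 = 98450 − 4550 + 9450 + 58100 = 161450
Approach B = 1/8 × 138000 + 1/4 × 109000 + 1/8 × (-88000) + 3/8 × (-24500) + 1/8 × 165000 = 17250 + 27250 − 11000 − 9187.5 + 20625 = 44937.5
Approach C: 12000 (certain)

Approach A ($161,450)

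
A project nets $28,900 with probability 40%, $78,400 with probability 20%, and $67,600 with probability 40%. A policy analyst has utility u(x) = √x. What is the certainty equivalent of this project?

$51,984

E[u] = 0.4·√28900 + 0.2·√78400 + 0.4·√67600 = 0.4·170 + 0.2·280 + 0.4·260 = 228
CE = (228)² = 51984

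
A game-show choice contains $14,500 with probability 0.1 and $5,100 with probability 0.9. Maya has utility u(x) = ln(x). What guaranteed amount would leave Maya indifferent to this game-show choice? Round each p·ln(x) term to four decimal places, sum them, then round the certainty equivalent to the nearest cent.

E[u] = 0.1·ln(14500) + 0.9·ln(5100) = 0.9582 + 7.6833 = 8.6415
CE = e^8.6415 ≈ 5661.82

$5,661.82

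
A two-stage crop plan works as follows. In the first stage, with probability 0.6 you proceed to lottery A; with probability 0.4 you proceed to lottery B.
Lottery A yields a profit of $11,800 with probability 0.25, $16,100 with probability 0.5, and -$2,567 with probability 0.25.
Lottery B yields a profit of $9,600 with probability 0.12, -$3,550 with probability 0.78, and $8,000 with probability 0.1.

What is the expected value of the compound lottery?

EV(A) = 0.25 × 11800 + 0.5 × 16100 + 0.25 × (-2567) = 2950 + 8050 − 641.75 = 10358.25
EV(B) = 0.12 × 9600 + 0.78 × (-3550) + 0.1 × 8000 = 1152 − 2769 + 800 = -817
Overall = 0.6 × 10358.25 + 0.4 × (-817) = 6214.95 − 326.8 = 5888.15

$5,888.15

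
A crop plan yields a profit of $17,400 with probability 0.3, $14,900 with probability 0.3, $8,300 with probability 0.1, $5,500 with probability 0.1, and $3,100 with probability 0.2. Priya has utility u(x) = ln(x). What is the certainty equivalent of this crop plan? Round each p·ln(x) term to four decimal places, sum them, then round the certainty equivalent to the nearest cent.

$9,735.17

E[u] = 0.3·ln(17400) + 0.3·ln(14900) + 0.1·ln(8300) + 0.1·ln(5500) + 0.2·ln(3100) = 2.9293 + 2.8827 + 0.9024 + 0.8613 + 1.6078 = 9.1835
CE = e^9.1835 ≈ 9735.17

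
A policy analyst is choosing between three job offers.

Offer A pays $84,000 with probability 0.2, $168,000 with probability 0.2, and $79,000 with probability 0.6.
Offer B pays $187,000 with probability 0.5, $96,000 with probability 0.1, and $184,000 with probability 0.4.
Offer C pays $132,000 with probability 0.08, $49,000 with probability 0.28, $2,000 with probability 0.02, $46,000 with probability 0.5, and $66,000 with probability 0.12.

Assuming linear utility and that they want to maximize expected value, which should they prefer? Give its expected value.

Offer A = 0.2 × 84000 + 0.2 × 168000 + 0.6 × 79000 = 16800 + 33600 + 47400 = 97800
Offer B = 0.5 × 187000 + 0.1 × 96000 + 0.4 × 184000 = 93500 + 9600 + 73600 = 176700
Offer C = 0.08 × 132000 + 0.28 × 49000 + 0.02 × 2000 + 0.5 × 46000 + 0.12 × 66000 = 10560 + 13720 + 40 + 23000 + 7920 = 55240

Offer B ($176,700)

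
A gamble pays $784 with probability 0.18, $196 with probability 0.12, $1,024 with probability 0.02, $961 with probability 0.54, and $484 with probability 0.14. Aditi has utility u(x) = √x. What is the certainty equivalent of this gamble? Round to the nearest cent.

$738.75

E[u] = 0.18·√784 + 0.12·√196 + 0.02·√1024 + 0.54·√961 + 0.14·√484 = 0.18·28 + 0.12·14 + 0.02·32 + 0.54·31 + 0.14·22 = 27.18
CE = (27.18)² = 738.7524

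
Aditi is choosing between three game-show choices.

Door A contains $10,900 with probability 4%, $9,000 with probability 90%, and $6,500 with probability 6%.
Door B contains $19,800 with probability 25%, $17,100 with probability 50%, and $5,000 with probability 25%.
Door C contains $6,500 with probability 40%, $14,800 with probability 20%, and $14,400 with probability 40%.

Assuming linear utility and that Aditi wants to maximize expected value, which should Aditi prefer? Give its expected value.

Door A = 0.04 × 10900 + 0.9 × 9000 + 0.06 × 6500 = 436 + 8100 + 390 = 8926
Door B = 0.25 × 19800 + 0.5 × 17100 + 0.25 × 5000 = 4950 + 8550 + 1250 = 14750
Door C = 0.4 × 6500 + 0.2 × 14800 + 0.4 × 14400 = 2600 + 2960 + 5760 = 11320

Door B ($14,750)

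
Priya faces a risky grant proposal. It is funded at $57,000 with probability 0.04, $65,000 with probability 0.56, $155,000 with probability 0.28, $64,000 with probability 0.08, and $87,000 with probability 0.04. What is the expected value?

EV = 0.04 × 57000 + 0.56 × 65000 + 0.28 × 155000 + 0.08 × 64000 + 0.04 × 87000 = 2280 + 36400 + 43400 + 5120 + 3480 = 90680

$90,680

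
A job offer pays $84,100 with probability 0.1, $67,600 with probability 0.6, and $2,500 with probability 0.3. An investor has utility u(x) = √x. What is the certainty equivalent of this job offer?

E[u] = 0.1·√84100 + 0.6·√67600 + 0.3·√2500 = 0.1·290 + 0.6·260 + 0.3·50 = 200
CE = (200)² = 40000

$40,000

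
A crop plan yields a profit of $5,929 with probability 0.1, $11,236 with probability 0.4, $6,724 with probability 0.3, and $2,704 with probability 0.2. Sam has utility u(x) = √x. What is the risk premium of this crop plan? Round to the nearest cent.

$403.29

E[u] = 0.1·√5929 + 0.4·√11236 + 0.3·√6724 + 0.2·√2704 = 0.1·77 + 0.4·106 + 0.3·82 + 0.2·52 = 85.1
CE = (85.1)² = 7242.01
Risk premium = EV − CE = 7645.3 − 7242.01 = 403.29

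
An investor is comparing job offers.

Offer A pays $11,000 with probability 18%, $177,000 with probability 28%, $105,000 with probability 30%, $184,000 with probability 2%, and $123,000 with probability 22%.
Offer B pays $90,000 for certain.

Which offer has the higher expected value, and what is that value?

Offer A ($113,780)

Offer A = 0.18 × 11000 + 0.28 × 177000 + 0.3 × 105000 + 0.02 × 184000 + 0.22 × 123000 = 1980 + 49560 + 31500 + 3680 + 27060 = 113780
Offer B: 90000 (certain)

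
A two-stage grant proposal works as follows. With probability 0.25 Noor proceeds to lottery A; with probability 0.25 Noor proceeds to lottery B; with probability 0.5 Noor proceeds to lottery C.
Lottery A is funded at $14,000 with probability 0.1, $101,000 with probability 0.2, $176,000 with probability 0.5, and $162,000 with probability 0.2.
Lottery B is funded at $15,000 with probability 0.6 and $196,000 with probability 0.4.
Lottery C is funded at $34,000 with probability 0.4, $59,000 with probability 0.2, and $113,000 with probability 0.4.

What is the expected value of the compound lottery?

$92,650

EV(A) = 0.1 × 14000 + 0.2 × 101000 + 0.5 × 176000 + 0.2 × 162000 = 1400 + 20200 + 88000 + 32400 = 142000
EV(B) = 0.6 × 15000 + 0.4 × 196000 = 9000 + 78400 = 87400
EV(C) = 0.4 × 34000 + 0.2 × 59000 + 0.4 × 113000 = 13600 + 11800 + 45200 = 70600
Overall = 0.25 × 142000 + 0.25 × 87400 + 0.5 × 70600 = 35500 + 21850 + 35300 = 92650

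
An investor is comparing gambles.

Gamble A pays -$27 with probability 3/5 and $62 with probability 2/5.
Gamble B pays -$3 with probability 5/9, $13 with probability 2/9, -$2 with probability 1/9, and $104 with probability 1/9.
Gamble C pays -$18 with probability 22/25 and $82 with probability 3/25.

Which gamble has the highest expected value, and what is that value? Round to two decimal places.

Gamble A = 3/5 × (-27) + 2/5 × 62 = -16.2 + 24.8 = 8.6
Gamble B = 5/9 × (-3) + 2/9 × 13 + 1/9 × (-2) + 1/9 × 104 = -1.6667 + 2.8889 − 0.2222 + 11.5556 = 12.5556
Gamble C = 22/25 × (-18) + 3/25 × 82 = -15.84 + 9.84 = -6

Gamble B ($12.56)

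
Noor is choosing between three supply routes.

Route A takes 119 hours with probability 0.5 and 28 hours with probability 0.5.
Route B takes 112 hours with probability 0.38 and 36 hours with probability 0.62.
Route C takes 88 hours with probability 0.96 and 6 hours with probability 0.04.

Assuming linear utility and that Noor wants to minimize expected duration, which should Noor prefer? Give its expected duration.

Route B (64.88 hours)

Route A = 0.5 × 119 + 0.5 × 28 = 59.5 + 14 = 73.5
Route B = 0.38 × 112 + 0.62 × 36 = 42.56 + 22.32 = 64.88
Route C = 0.96 × 88 + 0.04 × 6 = 84.48 + 0.24 = 84.72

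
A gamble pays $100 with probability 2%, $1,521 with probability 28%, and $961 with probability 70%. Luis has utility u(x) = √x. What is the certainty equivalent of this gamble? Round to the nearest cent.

E[u] = 0.02·√100 + 0.28·√1521 + 0.7·√961 = 0.02·10 + 0.28·39 + 0.7·31 = 32.82
CE = (32.82)² = 1077.1524

$1,077.15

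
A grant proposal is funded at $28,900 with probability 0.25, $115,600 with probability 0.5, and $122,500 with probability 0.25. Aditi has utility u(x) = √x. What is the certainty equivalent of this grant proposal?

E[u] = 0.25·√28900 + 0.5·√115600 + 0.25·√122500 = 0.25·170 + 0.5·340 + 0.25·350 = 300
CE = (300)² = 90000

$90,000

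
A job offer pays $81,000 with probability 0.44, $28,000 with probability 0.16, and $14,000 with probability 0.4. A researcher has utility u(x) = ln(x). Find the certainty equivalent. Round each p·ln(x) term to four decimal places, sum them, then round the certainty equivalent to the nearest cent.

$33,863.74

E[u] = 0.44·ln(81000) + 0.16·ln(28000) + 0.4·ln(14000) = 4.9730 + 1.6384 + 3.8187 = 10.4301
CE = e^10.4301 ≈ 33863.74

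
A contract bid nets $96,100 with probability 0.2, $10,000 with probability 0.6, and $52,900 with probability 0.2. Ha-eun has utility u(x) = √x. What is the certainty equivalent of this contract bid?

$28,224

E[u] = 0.2·√96100 + 0.6·√10000 + 0.2·√52900 = 0.2·310 + 0.6·100 + 0.2·230 = 168
CE = (168)² = 28224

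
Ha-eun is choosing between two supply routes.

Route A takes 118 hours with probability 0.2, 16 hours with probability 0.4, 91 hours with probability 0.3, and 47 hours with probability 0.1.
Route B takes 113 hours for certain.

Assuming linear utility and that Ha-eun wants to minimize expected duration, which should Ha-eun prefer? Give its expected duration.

Route A = 0.2 × 118 + 0.4 × 16 + 0.3 × 91 + 0.1 × 47 = 23.6 + 6.4 + 27.3 + 4.7 = 62
Route B: 113 (certain)

Route A (62 hours)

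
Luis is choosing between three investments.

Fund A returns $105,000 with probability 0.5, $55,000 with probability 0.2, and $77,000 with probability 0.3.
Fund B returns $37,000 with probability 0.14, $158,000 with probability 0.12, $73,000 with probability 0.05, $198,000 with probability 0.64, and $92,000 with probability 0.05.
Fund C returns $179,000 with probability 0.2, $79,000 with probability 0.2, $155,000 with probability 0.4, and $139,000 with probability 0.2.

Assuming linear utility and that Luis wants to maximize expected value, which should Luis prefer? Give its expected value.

Fund B ($159,110)

Fund A = 0.5 × 105000 + 0.2 × 55000 + 0.3 × 77000 = 52500 + 11000 + 23100 = 86600
Fund B = 0.14 × 37000 + 0.12 × 158000 + 0.05 × 73000 + 0.64 × 198000 + 0.05 × 92000 = 5180 + 18960 + 3650 + 126720 + 4600 = 159110
Fund C = 0.2 × 179000 + 0.2 × 79000 + 0.4 × 155000 + 0.2 × 139000 = 35800 + 15800 + 62000 + 27800 = 141400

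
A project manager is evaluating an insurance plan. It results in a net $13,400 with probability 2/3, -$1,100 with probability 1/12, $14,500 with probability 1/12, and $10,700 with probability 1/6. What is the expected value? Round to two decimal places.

$11,833.33

EV = 2/3 × 13400 + 1/12 × (-1100) + 1/12 × 14500 + 1/6 × 10700 = 8933.3333 − 91.6667 + 1208.3333 + 1783.3333 = 11833.3333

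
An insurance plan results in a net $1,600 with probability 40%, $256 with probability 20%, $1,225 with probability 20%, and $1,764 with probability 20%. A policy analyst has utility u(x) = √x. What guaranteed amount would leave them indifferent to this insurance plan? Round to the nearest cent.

E[u] = 0.4·√1600 + 0.2·√256 + 0.2·√1225 + 0.2·√1764 = 0.4·40 + 0.2·16 + 0.2·35 + 0.2·42 = 34.6
CE = (34.6)² = 1197.16

$1,197.16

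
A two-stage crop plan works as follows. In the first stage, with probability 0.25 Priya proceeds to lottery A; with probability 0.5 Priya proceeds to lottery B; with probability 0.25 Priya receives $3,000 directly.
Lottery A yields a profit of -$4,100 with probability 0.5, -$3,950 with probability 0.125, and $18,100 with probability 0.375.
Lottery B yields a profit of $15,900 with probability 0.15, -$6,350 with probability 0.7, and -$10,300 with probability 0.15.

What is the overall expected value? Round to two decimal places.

EV(A) = 0.5 × (-4100) + 0.125 × (-3950) + 0.375 × 18100 = -2050 − 493.75 + 6787.5 = 4243.75
EV(B) = 0.15 × 15900 + 0.7 × (-6350) + 0.15 × (-10300) = 2385 − 4445 − 1545 = -3605
Branch C: 3000 (certain)
Overall = 0.25 × 4243.75 + 0.5 × (-3605) + 0.25 × 3000 = 1060.9375 − 1802.5 + 750 = 8.4375

$8.44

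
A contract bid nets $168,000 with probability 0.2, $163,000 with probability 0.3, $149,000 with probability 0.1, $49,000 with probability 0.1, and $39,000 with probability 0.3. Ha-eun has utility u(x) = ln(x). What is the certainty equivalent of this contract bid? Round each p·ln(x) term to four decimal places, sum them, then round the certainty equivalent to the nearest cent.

$93,845.02

E[u] = 0.2·ln(168000) + 0.3·ln(163000) + 0.1·ln(149000) + 0.1·ln(49000) + 0.3·ln(39000) = 2.4063 + 3.6005 + 1.1912 + 1.0800 + 3.1714 = 11.4494
CE = e^11.4494 ≈ 93845.02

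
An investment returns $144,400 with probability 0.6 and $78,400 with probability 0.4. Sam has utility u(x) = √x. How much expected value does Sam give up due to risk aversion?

E[u] = 0.6·√144400 + 0.4·√78400 = 0.6·380 + 0.4·280 = 340
CE = (340)² = 115600
Risk premium = EV − CE = 118000 − 115600 = 2400

$2,400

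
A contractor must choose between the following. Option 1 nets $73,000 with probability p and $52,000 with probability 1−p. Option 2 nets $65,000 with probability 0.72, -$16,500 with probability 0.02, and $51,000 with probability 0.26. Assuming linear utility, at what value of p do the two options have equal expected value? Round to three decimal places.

p = 0.368

EV(Option 2) = 0.72 × 65000 + 0.02 × (-16500) + 0.26 × 51000 = 46800 − 330 + 13260 = 59730
p·73000 + (1−p)·52000 = 59730
21000p + 52000 = 59730
p = (59730 − 52000) / 21000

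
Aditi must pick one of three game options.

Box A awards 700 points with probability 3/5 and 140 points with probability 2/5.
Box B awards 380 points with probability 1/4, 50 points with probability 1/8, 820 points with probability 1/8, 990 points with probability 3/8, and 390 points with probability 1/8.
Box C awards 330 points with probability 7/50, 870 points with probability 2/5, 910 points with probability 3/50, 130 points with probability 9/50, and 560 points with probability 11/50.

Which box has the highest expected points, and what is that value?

Box B (623.75 points)

Box A = 3/5 × 700 + 2/5 × 140 = 420 + 56 = 476
Box B = 1/4 × 380 + 1/8 × 50 + 1/8 × 820 + 3/8 × 990 + 1/8 × 390 = 95 + 6.25 + 102.5 + 371.25 + 48.75 = 623.75
Box C = 7/50 × 330 + 2/5 × 870 + 3/50 × 910 + 9/50 × 130 + 11/50 × 560 = 46.2 + 348 + 54.6 + 23.4 + 123.2 = 595.4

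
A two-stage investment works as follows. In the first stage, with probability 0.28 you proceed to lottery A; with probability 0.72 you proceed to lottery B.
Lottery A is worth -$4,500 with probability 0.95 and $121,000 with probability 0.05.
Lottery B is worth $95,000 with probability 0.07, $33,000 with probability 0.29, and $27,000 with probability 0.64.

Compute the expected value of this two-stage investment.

$24,617

EV(A) = 0.95 × (-4500) + 0.05 × 121000 = -4275 + 6050 = 1775
EV(B) = 0.07 × 95000 + 0.29 × 33000 + 0.64 × 27000 = 6650 + 9570 + 17280 = 33500
Overall = 0.28 × 1775 + 0.72 × 33500 = 497 + 24120 = 24617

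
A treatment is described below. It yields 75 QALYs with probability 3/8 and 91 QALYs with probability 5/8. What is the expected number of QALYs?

EV = 3/8 × 75 + 5/8 × 91 = 28.125 + 56.875 = 85

85 QALYs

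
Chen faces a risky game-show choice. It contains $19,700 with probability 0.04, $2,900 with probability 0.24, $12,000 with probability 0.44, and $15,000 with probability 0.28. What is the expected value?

EV = 0.04 × 19700 + 0.24 × 2900 + 0.44 × 12000 + 0.28 × 15000 = 788 + 696 + 5280 + 4200 = 10964

$10,964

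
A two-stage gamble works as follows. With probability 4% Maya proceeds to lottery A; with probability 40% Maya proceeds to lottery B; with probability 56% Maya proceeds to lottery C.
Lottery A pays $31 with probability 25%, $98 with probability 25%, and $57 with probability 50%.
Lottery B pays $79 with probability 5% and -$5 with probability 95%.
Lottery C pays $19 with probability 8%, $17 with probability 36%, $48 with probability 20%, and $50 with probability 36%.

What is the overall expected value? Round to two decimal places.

$21.84

EV(A) = 0.25 × 31 + 0.25 × 98 + 0.5 × 57 = 7.75 + 24.5 + 28.5 = 60.75
EV(B) = 0.05 × 79 + 0.95 × (-5) = 3.95 − 4.75 = -0.8
EV(C) = 0.08 × 19 + 0.36 × 17 + 0.2 × 48 + 0.36 × 50 = 1.52 + 6.12 + 9.6 + 18 = 35.24
Overall = 0.04 × 60.75 + 0.4 × (-0.8) + 0.56 × 35.24 = 2.43 − 0.32 + 19.7344 = 21.8444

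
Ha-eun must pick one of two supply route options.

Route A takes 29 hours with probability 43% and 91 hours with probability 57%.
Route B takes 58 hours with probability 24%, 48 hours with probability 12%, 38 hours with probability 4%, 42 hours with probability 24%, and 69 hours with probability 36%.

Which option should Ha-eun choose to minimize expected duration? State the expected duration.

Route A = 0.43 × 29 + 0.57 × 91 = 12.47 + 51.87 = 64.34
Route B = 0.24 × 58 + 0.12 × 48 + 0.04 × 38 + 0.24 × 42 + 0.36 × 69 = 13.92 + 5.76 + 1.52 + 10.08 + 24.84 = 56.12

Route B (56.12 hours)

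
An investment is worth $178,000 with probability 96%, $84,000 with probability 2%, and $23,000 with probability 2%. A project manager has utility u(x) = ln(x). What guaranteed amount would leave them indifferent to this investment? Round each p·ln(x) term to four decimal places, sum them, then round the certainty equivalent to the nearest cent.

$168,333.09

E[u] = 0.96·ln(178000) + 0.02·ln(84000) + 0.02·ln(23000) = 11.6060 + 0.2268 + 0.2009 = 12.0337
CE = e^12.0337 ≈ 168333.09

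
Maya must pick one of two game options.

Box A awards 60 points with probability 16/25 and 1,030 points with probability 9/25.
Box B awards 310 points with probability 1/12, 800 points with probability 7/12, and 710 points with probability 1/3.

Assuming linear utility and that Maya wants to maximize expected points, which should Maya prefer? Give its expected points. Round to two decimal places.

Box A = 16/25 × 60 + 9/25 × 1030 = 38.4 + 370.8 = 409.2
Box B = 1/12 × 310 + 7/12 × 800 + 1/3 × 710 = 25.8333 + 466.6667 + 236.6667 = 729.1667

Box B (729.17 points)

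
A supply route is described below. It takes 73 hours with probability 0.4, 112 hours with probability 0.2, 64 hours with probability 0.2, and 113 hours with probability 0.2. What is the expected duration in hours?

87 hours

EV = 0.4 × 73 + 0.2 × 112 + 0.2 × 64 + 0.2 × 113 = 29.2 + 22.4 + 12.8 + 22.6 = 87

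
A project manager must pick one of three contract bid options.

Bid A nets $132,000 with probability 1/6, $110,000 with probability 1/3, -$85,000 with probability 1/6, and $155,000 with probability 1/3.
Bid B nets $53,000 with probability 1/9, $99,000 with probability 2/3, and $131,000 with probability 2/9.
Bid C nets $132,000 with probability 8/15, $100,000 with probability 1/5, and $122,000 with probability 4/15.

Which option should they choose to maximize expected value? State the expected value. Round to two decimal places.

Bid C ($122,933.33)

Bid A = 1/6 × 132000 + 1/3 × 110000 + 1/6 × (-85000) + 1/3 × 155000 = 22000 + 36666.6667 − 14166.6667 + 51666.6667 = 96166.6667
Bid B = 1/9 × 53000 + 2/3 × 99000 + 2/9 × 131000 = 5888.8889 + 66000 + 29111.1111 = 101000
Bid C = 8/15 × 132000 + 1/5 × 100000 + 4/15 × 122000 = 70400 + 20000 + 32533.3333 = 122933.3333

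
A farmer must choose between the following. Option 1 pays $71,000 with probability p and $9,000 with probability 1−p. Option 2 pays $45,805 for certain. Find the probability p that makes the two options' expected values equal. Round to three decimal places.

p = 0.594

p·71000 + (1−p)·9000 = 45805
62000p + 9000 = 45805
p = (45805 − 9000) / 62000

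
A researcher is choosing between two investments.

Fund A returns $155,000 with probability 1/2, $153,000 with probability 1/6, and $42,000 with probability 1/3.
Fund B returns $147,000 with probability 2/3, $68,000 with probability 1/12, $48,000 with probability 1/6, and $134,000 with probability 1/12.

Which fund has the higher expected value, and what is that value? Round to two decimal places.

Fund B ($122,833.33)

Fund A = 1/2 × 155000 + 1/6 × 153000 + 1/3 × 42000 = 77500 + 25500 + 14000 = 117000
Fund B = 2/3 × 147000 + 1/12 × 68000 + 1/6 × 48000 + 1/12 × 134000 = 98000 + 5666.6667 + 8000 + 11166.6667 = 122833.3333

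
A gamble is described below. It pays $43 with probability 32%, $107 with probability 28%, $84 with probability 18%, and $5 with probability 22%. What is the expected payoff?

$59.94

EV = 0.32 × 43 + 0.28 × 107 + 0.18 × 84 + 0.22 × 5 = 13.76 + 29.96 + 15.12 + 1.1 = 59.94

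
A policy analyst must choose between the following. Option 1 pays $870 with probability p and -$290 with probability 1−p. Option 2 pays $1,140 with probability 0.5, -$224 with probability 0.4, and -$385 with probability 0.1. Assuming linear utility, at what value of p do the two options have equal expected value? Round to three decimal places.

EV(Option 2) = 0.5 × 1140 + 0.4 × (-224) + 0.1 × (-385) = 570 − 89.6 − 38.5 = 441.9
p·870 + (1−p)·(-290) = 441.9
1160p − 290 = 441.9
p = (441.9 + 290) / 1160

p = 0.631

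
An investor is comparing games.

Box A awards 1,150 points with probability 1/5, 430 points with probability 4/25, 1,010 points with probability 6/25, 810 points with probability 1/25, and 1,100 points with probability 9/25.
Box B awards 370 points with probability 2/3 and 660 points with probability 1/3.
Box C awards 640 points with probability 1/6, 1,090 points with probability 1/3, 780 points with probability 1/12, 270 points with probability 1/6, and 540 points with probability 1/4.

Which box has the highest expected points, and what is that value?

Box A = 1/5 × 1150 + 4/25 × 430 + 6/25 × 1010 + 1/25 × 810 + 9/25 × 1100 = 230 + 68.8 + 242.4 + 32.4 + 396 = 969.6
Box B = 2/3 × 370 + 1/3 × 660 = 246.6667 + 220 = 466.6667
Box C = 1/6 × 640 + 1/3 × 1090 + 1/12 × 780 + 1/6 × 270 + 1/4 × 540 = 106.6667 + 363.3333 + 65 + 45 + 135 = 715

Box A (969.6 points)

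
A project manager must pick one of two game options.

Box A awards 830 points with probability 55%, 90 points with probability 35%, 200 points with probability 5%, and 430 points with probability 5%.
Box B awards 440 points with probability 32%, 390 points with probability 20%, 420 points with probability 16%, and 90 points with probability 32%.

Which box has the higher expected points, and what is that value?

Box A (519.5 points)

Box A = 0.55 × 830 + 0.35 × 90 + 0.05 × 200 + 0.05 × 430 = 456.5 + 31.5 + 10 + 21.5 = 519.5
Box B = 0.32 × 440 + 0.2 × 390 + 0.16 × 420 + 0.32 × 90 = 140.8 + 78 + 67.2 + 28.8 = 314.8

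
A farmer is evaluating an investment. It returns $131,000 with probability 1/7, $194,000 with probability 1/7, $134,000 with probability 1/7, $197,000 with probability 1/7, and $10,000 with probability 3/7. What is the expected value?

$98,000

EV = 1/7 × 131000 + 1/7 × 194000 + 1/7 × 134000 + 1/7 × 197000 + 3/7 × 10000 = 18714.2857 + 27714.2857 + 19142.8571 + 28142.8571 + 4285.7143 = 98000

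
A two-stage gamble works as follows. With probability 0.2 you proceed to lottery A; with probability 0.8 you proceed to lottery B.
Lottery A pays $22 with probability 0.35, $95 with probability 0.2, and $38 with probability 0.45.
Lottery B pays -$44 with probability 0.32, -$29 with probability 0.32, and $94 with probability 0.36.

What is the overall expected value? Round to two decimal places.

EV(A) = 0.35 × 22 + 0.2 × 95 + 0.45 × 38 = 7.7 + 19 + 17.1 = 43.8
EV(B) = 0.32 × (-44) + 0.32 × (-29) + 0.36 × 94 = -14.08 − 9.28 + 33.84 = 10.48
Overall = 0.2 × 43.8 + 0.8 × 10.48 = 8.76 + 8.384 = 17.144

$17.14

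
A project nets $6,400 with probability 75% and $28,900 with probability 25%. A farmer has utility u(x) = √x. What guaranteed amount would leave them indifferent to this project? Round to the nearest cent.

E[u] = 0.75·√6400 + 0.25·√28900 = 0.75·80 + 0.25·170 = 102.5
CE = (102.5)² = 10506.25

$10,506.25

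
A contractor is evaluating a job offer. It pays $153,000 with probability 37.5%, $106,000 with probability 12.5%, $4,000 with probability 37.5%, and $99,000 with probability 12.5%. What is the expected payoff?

EV = 0.375 × 153000 + 0.125 × 106000 + 0.375 × 4000 + 0.125 × 99000 = 57375 + 13250 + 1500 + 12375 = 84500

$84,500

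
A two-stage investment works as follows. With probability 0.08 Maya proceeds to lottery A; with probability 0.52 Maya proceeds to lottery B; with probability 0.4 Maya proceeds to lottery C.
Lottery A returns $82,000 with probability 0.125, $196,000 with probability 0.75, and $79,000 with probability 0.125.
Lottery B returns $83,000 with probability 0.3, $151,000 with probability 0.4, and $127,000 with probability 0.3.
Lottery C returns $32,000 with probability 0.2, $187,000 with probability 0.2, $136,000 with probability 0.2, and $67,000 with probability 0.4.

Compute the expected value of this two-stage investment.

EV(A) = 0.125 × 82000 + 0.75 × 196000 + 0.125 × 79000 = 10250 + 147000 + 9875 = 167125
EV(B) = 0.3 × 83000 + 0.4 × 151000 + 0.3 × 127000 = 24900 + 60400 + 38100 = 123400
EV(C) = 0.2 × 32000 + 0.2 × 187000 + 0.2 × 136000 + 0.4 × 67000 = 6400 + 37400 + 27200 + 26800 = 97800
Overall = 0.08 × 167125 + 0.52 × 123400 + 0.4 × 97800 = 13370 + 64168 + 39120 = 116658

$116,658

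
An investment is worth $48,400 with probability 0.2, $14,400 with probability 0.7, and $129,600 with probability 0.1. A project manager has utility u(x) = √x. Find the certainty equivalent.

E[u] = 0.2·√48400 + 0.7·√14400 + 0.1·√129600 = 0.2·220 + 0.7·120 + 0.1·360 = 164
CE = (164)² = 26896

$26,896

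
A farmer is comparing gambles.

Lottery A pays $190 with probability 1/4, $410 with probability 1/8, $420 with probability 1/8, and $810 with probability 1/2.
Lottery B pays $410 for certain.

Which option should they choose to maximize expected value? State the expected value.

Lottery A ($556.25)

Lottery A = 1/4 × 190 + 1/8 × 410 + 1/8 × 420 + 1/2 × 810 = 47.5 + 51.25 + 52.5 + 405 = 556.25
Lottery B: 410 (certain)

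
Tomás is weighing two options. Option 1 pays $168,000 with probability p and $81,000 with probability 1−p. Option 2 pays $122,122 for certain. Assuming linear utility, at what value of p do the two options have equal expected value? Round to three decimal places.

p = 0.473

p·168000 + (1−p)·81000 = 122122
87000p + 81000 = 122122
p = (122122 − 81000) / 87000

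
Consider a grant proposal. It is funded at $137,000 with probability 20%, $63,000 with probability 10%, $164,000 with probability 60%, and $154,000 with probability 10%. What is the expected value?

EV = 0.2 × 137000 + 0.1 × 63000 + 0.6 × 164000 + 0.1 × 154000 = 27400 + 6300 + 98400 + 15400 = 147500

$147,500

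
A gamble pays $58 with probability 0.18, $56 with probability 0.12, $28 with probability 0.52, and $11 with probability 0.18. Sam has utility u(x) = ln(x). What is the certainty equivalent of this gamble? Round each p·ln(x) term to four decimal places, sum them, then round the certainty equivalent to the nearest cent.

$29.32

E[u] = 0.18·ln(58) + 0.12·ln(56) + 0.52·ln(28) + 0.18·ln(11) = 0.7309 + 0.4830 + 1.7327 + 0.4316 = 3.3782
CE = e^3.3782 ≈ 29.32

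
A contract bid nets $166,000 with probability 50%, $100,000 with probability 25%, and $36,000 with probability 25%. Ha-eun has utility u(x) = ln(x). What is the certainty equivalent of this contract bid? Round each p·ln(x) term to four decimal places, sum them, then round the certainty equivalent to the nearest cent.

E[u] = 0.5·ln(166000) + 0.25·ln(100000) + 0.25·ln(36000) = 6.0099 + 2.8782 + 2.6228 = 11.5109
CE = e^11.5109 ≈ 99797.66

$99,797.66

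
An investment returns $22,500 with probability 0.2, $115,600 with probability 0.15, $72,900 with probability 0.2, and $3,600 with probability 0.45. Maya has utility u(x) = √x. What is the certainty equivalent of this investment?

E[u] = 0.2·√22500 + 0.15·√115600 + 0.2·√72900 + 0.45·√3600 = 0.2·150 + 0.15·340 + 0.2·270 + 0.45·60 = 162
CE = (162)² = 26244

$26,244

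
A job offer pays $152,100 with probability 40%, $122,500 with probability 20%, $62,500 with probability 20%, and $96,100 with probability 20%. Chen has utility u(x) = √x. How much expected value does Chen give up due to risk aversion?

$2,816

E[u] = 0.4·√152100 + 0.2·√122500 + 0.2·√62500 + 0.2·√96100 = 0.4·390 + 0.2·350 + 0.2·250 + 0.2·310 = 338
CE = (338)² = 114244
Risk premium = EV − CE = 117060 − 114244 = 2816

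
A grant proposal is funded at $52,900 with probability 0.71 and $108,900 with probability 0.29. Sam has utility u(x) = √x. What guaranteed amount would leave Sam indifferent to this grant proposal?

E[u] = 0.71·√52900 + 0.29·√108900 = 0.71·230 + 0.29·330 = 259
CE = (259)² = 67081

$67,081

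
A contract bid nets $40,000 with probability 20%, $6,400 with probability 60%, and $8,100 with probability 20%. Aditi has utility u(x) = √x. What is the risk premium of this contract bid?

$2,224

E[u] = 0.2·√40000 + 0.6·√6400 + 0.2·√8100 = 0.2·200 + 0.6·80 + 0.2·90 = 106
CE = (106)² = 11236
Risk premium = EV − CE = 13460 − 11236 = 2224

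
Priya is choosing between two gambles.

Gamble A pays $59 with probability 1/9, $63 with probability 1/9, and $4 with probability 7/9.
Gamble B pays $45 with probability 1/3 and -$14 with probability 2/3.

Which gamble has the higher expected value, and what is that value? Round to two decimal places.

Gamble A ($16.67)

Gamble A = 1/9 × 59 + 1/9 × 63 + 7/9 × 4 = 6.5556 + 7 + 3.1111 = 16.6667
Gamble B = 1/3 × 45 + 2/3 × (-14) = 15 − 9.3333 = 5.6667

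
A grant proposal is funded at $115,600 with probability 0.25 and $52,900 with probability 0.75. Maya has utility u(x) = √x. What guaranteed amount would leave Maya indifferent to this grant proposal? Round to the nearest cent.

E[u] = 0.25·√115600 + 0.75·√52900 = 0.25·340 + 0.75·230 = 257.5
CE = (257.5)² = 66306.25

$66,306.25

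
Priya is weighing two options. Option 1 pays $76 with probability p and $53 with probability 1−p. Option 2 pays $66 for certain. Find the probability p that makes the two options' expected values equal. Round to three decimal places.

p = 0.565

p·76 + (1−p)·53 = 66
23p + 53 = 66
p = (66 − 53) / 23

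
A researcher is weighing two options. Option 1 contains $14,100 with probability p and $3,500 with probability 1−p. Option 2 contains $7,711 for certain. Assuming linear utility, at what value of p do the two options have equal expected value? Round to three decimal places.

p·14100 + (1−p)·3500 = 7711
10600p + 3500 = 7711
p = (7711 − 3500) / 10600

p = 0.397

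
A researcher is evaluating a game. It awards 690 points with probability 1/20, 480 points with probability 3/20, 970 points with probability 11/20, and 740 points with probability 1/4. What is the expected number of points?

825 points

EV = 1/20 × 690 + 3/20 × 480 + 11/20 × 970 + 1/4 × 740 = 34.5 + 72 + 533.5 + 185 = 825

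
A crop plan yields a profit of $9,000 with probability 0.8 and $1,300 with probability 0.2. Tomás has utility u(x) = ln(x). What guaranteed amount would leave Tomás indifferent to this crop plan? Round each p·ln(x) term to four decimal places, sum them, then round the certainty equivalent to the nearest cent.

E[u] = 0.8·ln(9000) + 0.2·ln(1300) = 7.2840 + 1.4340 = 8.7180
CE = e^8.7180 ≈ 6111.94

$6,111.94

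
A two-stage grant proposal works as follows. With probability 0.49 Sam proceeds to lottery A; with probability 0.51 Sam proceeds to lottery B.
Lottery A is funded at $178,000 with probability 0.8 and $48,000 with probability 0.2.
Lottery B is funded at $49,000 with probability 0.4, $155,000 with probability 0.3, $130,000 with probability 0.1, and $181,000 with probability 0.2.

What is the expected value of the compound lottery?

EV(A) = 0.8 × 178000 + 0.2 × 48000 = 142400 + 9600 = 152000
EV(B) = 0.4 × 49000 + 0.3 × 155000 + 0.1 × 130000 + 0.2 × 181000 = 19600 + 46500 + 13000 + 36200 = 115300
Overall = 0.49 × 152000 + 0.51 × 115300 = 74480 + 58803 = 133283

$133,283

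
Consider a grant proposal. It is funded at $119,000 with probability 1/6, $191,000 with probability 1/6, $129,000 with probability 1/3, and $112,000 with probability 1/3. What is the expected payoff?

$132,000

EV = 1/6 × 119000 + 1/6 × 191000 + 1/3 × 129000 + 1/3 × 112000 = 19833.3333 + 31833.3333 + 43000 + 37333.3333 = 132000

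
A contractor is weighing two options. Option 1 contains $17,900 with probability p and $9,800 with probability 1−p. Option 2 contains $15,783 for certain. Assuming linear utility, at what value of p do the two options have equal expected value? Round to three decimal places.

p·17900 + (1−p)·9800 = 15783
8100p + 9800 = 15783
p = (15783 − 9800) / 8100

p = 0.739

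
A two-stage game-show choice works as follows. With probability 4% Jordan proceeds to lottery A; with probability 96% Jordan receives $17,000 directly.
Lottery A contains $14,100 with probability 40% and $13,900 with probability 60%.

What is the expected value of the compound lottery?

$16,879.20

EV(A) = 0.4 × 14100 + 0.6 × 13900 = 5640 + 8340 = 13980
Branch B: 17000 (certain)
Overall = 0.04 × 13980 + 0.96 × 17000 = 559.2 + 16320 = 16879.2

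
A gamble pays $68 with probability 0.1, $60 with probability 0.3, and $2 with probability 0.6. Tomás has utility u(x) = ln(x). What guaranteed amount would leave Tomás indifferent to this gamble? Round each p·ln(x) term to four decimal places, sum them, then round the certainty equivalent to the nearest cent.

$7.89

E[u] = 0.1·ln(68) + 0.3·ln(60) + 0.6·ln(2) = 0.4220 + 1.2283 + 0.4159 = 2.0662
CE = e^2.0662 ≈ 7.89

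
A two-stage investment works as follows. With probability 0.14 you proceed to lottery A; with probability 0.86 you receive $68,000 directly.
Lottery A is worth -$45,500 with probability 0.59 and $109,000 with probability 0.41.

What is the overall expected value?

$60,978.30

EV(A) = 0.59 × (-45500) + 0.41 × 109000 = -26845 + 44690 = 17845
Branch B: 68000 (certain)
Overall = 0.14 × 17845 + 0.86 × 68000 = 2498.3 + 58480 = 60978.3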